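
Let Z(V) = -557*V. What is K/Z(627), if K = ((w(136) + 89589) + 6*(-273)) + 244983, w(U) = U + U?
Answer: -333206/349239 ≈ -0.95409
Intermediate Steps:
w(U) = 2*U
K = 333206 (K = ((2*136 + 89589) + 6*(-273)) + 244983 = ((272 + 89589) - 1638) + 244983 = (89861 - 1638) + 244983 = 88223 + 244983 = 333206)
K/Z(627) = 333206/((-557*627)) = 333206/(-349239) = 333206*(-1/349239) = -333206/349239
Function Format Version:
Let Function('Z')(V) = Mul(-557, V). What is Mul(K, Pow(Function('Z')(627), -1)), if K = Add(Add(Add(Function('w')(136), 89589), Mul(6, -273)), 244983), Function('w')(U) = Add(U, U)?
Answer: Rational(-333206, 349239) ≈ -0.95409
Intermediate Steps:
Function('w')(U) = Mul(2, U)
K = 333206 (K = Add(Add(Add(Mul(2, 136), 89589), Mul(6, -273)), 244983) = Add(Add(Add(272, 89589), -1638), 244983) = Add(Add(89861, -1638), 244983) = Add(88223, 244983) = 333206)
Mul(K, Pow(Function('Z')(627), -1)) = Mul(333206, Pow(Mul(-557, 627), -1)) = Mul(333206, Pow(-349239, -1)) = Mul(333206, Rational(-1, 349239)) = Rational(-333206, 349239)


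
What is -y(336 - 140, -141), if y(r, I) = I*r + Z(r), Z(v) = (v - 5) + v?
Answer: 27249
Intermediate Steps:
Z(v) = -5 + 2*v (Z(v) = (-5 + v) + v = -5 + 2*v)
y(r, I) = -5 + 2*r + I*r (y(r, I) = I*r + (-5 + 2*r) = -5 + 2*r + I*r)
-y(336 - 140, -141) = -(-5 + 2*(336 - 140) - 141*(336 - 140)) = -(-5 + 2*196 - 141*196) = -(-5 + 392 - 27636) = -1*(-27249) = 27249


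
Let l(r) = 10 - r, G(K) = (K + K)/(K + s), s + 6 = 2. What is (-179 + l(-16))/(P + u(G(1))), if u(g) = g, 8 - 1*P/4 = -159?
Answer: -459/2002 ≈ -0.22927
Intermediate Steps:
P = 668 (P = 32 - 4*(-159) = 32 + 636 = 668)
s = -4 (s = -6 + 2 = -4)
G(K) = 2*K/(-4 + K) (G(K) = (K + K)/(K - 4) = (2*K)/(-4 + K) = 2*K/(-4 + K))
(-179 + l(-16))/(P + u(G(1))) = (-179 + (10 - 1*(-16)))/(668 + 2*1/(-4 + 1)) = (-179 + (10 + 16))/(668 + 2*1/(-3)) = (-179 + 26)/(668 + 2*1*(-⅓)) = -153/(668 - ⅔) = -153/2002/3 = -153*3/2002 = -459/2002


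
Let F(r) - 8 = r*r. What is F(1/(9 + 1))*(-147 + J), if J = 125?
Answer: -8811/50 ≈ -176.22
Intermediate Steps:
F(r) = 8 + r² (F(r) = 8 + r*r = 8 + r²)
F(1/(9 + 1))*(-147 + J) = (8 + (1/(9 + 1))²)*(-147 + 125) = (8 + (1/10)²)*(-22) = (8 + (⅒)²)*(-22) = (8 + 1/100)*(-22) = (801/100)*(-22) = -8811/50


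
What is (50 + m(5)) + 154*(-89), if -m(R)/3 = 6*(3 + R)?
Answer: -13800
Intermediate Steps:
m(R) = -54 - 18*R (m(R) = -18*(3 + R) = -3*(18 + 6*R) = -54 - 18*R)
(50 + m(5)) + 154*(-89) = (50 + (-54 - 18*5)) + 154*(-89) = (50 + (-54 - 90)) - 13706 = (50 - 144) - 13706 = -94 - 13706 = -13800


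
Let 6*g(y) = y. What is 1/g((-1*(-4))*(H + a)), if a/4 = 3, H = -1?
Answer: 3/22 ≈ 0.13636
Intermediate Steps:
a = 12 (a = 4*3 = 12)
g(y) = y/6
1/g((-1*(-4))*(H + a)) = 1/(((-1*(-4))*(-1 + 12))/6) = 1/((4*11)/6) = 1/((⅙)*44) = 1/(22/3) = 3/22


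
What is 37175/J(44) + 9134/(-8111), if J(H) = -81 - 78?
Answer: -302978731/1289649 ≈ -234.93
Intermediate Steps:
J(H) = -159
37175/J(44) + 9134/(-8111) = 37175/(-159) + 9134/(-8111) = 37175*(-1/159) + 9134*(-1/8111) = -37175/159 - 9134/8111 = -302978731/1289649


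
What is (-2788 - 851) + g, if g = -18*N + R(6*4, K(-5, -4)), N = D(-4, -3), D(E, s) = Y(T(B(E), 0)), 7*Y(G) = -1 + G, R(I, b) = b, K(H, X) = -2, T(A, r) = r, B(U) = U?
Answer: -25469/7 ≈ -3638.4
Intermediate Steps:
Y(G) = -1/7 + G/7 (Y(G) = (-1 + G)/7 = -1/7 + G/7)
D(E, s) = -1/7 (D(E, s) = -1/7 + (1/7)*0 = -1/7 + 0 = -1/7)
N = -1/7 ≈ -0.14286
g = 4/7 (g = -18*(-1/7) - 2 = 18/7 - 2 = 4/7 ≈ 0.57143)
(-2788 - 851) + g = (-2788 - 851) + 4/7 = -3639 + 4/7 = -25469/7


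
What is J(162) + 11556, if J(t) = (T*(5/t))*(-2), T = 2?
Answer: 936026/81 ≈ 11556.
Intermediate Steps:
J(t) = -20/t (J(t) = (2*(5/t))*(-2) = (10/t)*(-2) = -20/t)
J(162) + 11556 = -20/162 + 11556 = -20*1/162 + 11556 = -10/81 + 11556 = 936026/81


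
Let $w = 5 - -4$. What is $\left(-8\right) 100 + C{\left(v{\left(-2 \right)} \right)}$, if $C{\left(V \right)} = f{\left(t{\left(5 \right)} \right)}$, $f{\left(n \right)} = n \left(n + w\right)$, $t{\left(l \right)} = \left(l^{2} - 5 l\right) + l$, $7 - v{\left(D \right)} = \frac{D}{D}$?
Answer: $-730$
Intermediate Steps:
$w = 9$ ($w = 5 + 4 = 9$)
$v{\left(D \right)} = 6$ ($v{\left(D \right)} = 7 - \frac{D}{D} = 7 - 1 = 6$)
$t{\left(l \right)} = l^{2} - 4 l$
$f{\left(n \right)} = n \left(9 + n\right)$ ($f{\left(n \right)} = n \left(n + 9\right) = n \left(9 + n\right)$)
$C{\left(V \right)} = 70$ ($C{\left(V \right)} = 5 \left(-4 + 5\right) \left(9 + 5 \left(-4 + 5\right)\right) = 5 \cdot 1 \left(9 + 5 \cdot 1\right) = 5 \left(9 + 5\right) = 5 \cdot 14 = 70$)
$\left(-8\right) 100 + C{\left(v{\left(-2 \right)} \right)} = \left(-8\right) 100 + 70 = -800 + 70 = -730$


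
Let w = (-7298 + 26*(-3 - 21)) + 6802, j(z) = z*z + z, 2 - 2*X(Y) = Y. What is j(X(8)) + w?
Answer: -1114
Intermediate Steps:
X(Y) = 1 - Y/2
j(z) = z + z**2 (j(z) = z**2 + z = z + z**2)
w = -1120 (w = (-7298 + 26*(-24)) + 6802 = (-7298 - 624) + 6802 = -7922 + 6802 = -1120)
j(X(8)) + w = (1 - 1/2*8)*(1 + (1 - 1/2*8)) - 1120 = (1 - 4)*(1 + (1 - 4)) - 1120 = -3*(1 - 3) - 1120 = -3*(-2) - 1120 = 6 - 1120 = -1114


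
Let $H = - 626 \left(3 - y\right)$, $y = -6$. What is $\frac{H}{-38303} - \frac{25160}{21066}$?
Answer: $- \frac{422508818}{403445499} \approx -1.0473$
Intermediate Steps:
$H = -5634$ ($H = - 626 \left(3 - -6\right) = - 626 \left(3 + 6\right) = \left(-626\right) 9 = -5634$)
$\frac{H}{-38303} - \frac{25160}{21066} = - \frac{5634}{-38303} - \frac{25160}{21066} = \left(-5634\right) \left(- \frac{1}{38303}\right) - \frac{12580}{10533} = \frac{5634}{38303} - \frac{12580}{10533} = - \frac{422508818}{403445499}$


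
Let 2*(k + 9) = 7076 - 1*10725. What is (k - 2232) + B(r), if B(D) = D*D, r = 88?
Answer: 7357/2 ≈ 3678.5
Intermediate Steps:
B(D) = D²
k = -3667/2 (k = -9 + (7076 - 1*10725)/2 = -9 + (7076 - 10725)/2 = -9 + (½)*(-3649) = -9 - 3649/2 = -3667/2 ≈ -1833.5)
(k - 2232) + B(r) = (-3667/2 - 2232) + 88² = -8131/2 + 7744 = 7357/2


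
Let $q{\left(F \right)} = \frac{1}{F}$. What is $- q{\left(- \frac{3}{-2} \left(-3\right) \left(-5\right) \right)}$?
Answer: $- \frac{2}{45} \approx -0.044444$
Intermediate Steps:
$- q{\left(- \frac{3}{-2} \left(-3\right) \left(-5\right) \right)} = - \frac{1}{- \frac{3}{-2} \left(-3\right) \left(-5\right)} = - \frac{1}{\left(-3\right) \left(- \frac{1}{2}\right) \left(-3\right) \left(-5\right)} = - \frac{1}{\frac{3}{2} \left(-3\right) \left(-5\right)} = - \frac{1}{\left(- \frac{9}{2}\right) \left(-5\right)} = - \frac{1}{\frac{45}{2}} = \left(-1\right) \frac{2}{45} = - \frac{2}{45}$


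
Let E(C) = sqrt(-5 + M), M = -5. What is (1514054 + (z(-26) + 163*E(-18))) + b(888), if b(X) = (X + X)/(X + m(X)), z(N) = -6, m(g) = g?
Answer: 1514049 + 163*I*sqrt(10) ≈ 1.514e+6 + 515.45*I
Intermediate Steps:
b(X) = 1 (b(X) = (X + X)/(X + X) = (2*X)/((2*X)) = (2*X)*(1/(2*X)) = 1)
E(C) = I*sqrt(10) (E(C) = sqrt(-5 - 5) = sqrt(-10) = I*sqrt(10))
(1514054 + (z(-26) + 163*E(-18))) + b(888) = (1514054 + (-6 + 163*(I*sqrt(10)))) + 1 = (1514054 + (-6 + 163*I*sqrt(10))) + 1 = (1514048 + 163*I*sqrt(10)) + 1 = 1514049 + 163*I*sqrt(10)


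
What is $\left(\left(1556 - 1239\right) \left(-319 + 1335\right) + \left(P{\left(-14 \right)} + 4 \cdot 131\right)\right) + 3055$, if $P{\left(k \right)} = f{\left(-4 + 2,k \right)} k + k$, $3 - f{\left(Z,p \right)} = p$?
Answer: $325399$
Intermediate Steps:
$f{\left(Z,p \right)} = 3 - p$
$P{\left(k \right)} = k + k \left(3 - k\right)$ ($P{\left(k \right)} = \left(3 - k\right) k + k = k \left(3 - k\right) + k = k + k \left(3 - k\right)$)
$\left(\left(1556 - 1239\right) \left(-319 + 1335\right) + \left(P{\left(-14 \right)} + 4 \cdot 131\right)\right) + 3055 = \left(\left(1556 - 1239\right) \left(-319 + 1335\right) + \left(- 14 \left(4 - -14\right) + 4 \cdot 131\right)\right) + 3055 = \left(317 \cdot 1016 + \left(- 14 \left(4 + 14\right) + 524\right)\right) + 3055 = \left(322072 + \left(\left(-14\right) 18 + 524\right)\right) + 3055 = \left(322072 + \left(-252 + 524\right)\right) + 3055 = \left(322072 + 272\right) + 3055 = 322344 + 3055 = 325399$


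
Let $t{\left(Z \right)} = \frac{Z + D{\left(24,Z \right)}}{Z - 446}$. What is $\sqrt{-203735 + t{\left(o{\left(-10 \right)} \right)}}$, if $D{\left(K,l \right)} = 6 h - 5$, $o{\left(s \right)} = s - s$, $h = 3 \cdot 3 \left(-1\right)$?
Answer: $\frac{i \sqrt{40526124946}}{446} \approx 451.37 i$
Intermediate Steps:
$h = -9$ ($h = 9 \left(-1\right) = -9$)
$o{\left(s \right)} = 0$
$D{\left(K,l \right)} = -59$ ($D{\left(K,l \right)} = 6 \left(-9\right) - 5 = -54 - 5 = -59$)
$t{\left(Z \right)} = \frac{-59 + Z}{-446 + Z}$ ($t{\left(Z \right)} = \frac{Z - 59}{Z - 446} = \frac{-59 + Z}{-446 + Z}$)
$\sqrt{-203735 + t{\left(o{\left(-10 \right)} \right)}} = \sqrt{-203735 + \frac{-59 + 0}{-446 + 0}} = \sqrt{-203735 + \frac{1}{-446} \left(-59\right)} = \sqrt{-203735 - - \frac{59}{446}} = \sqrt{-203735 + \frac{59}{446}} = \sqrt{- \frac{90865751}{446}} = \frac{i \sqrt{40526124946}}{446}$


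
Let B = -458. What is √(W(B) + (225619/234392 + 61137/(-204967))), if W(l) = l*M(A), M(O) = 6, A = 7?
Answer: I*√32352594759785639846302/3431616076 ≈ 52.415*I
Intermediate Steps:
W(l) = 6*l (W(l) = l*6 = 6*l)
√(W(B) + (225619/234392 + 61137/(-204967))) = √(6*(-458) + (225619/234392 + 61137/(-204967))) = √(-2748 + (225619*(1/234392) + 61137*(-1/204967))) = √(-2748 + (225619/234392 - 61137/204967)) = √(-2748 + 31914425869/48042625064) = √(-131989219250003/48042625064) = I*√32352594759785639846302/3431616076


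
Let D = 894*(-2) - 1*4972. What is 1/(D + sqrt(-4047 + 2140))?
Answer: -6760/45699507 - I*sqrt(1907)/45699507 ≈ -0.00014792 - 9.5557e-7*I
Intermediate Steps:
D = -6760 (D = -1788 - 4972 = -6760)
1/(D + sqrt(-4047 + 2140)) = 1/(-6760 + sqrt(-4047 + 2140)) = 1/(-6760 + sqrt(-1907)) = 1/(-6760 + I*sqrt(1907))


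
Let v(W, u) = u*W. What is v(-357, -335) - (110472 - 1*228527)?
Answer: 237650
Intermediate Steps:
v(W, u) = W*u
v(-357, -335) - (110472 - 1*228527) = -357*(-335) - (110472 - 1*228527) = 119595 - (110472 - 228527) = 119595 - 1*(-118055) = 119595 + 118055 = 237650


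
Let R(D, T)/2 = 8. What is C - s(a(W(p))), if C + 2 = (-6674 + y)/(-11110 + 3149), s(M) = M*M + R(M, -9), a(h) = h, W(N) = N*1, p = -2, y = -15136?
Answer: -153332/7961 ≈ -19.260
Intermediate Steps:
W(N) = N
R(D, T) = 16 (R(D, T) = 2*8 = 16)
s(M) = 16 + M² (s(M) = M*M + 16 = M² + 16 = 16 + M²)
C = 5888/7961 (C = -2 + (-6674 - 15136)/(-11110 + 3149) = -2 - 21810/(-7961) = -2 - 21810*(-1/7961) = -2 + 21810/7961 = 5888/7961 ≈ 0.73961)
C - s(a(W(p))) = 5888/7961 - (16 + (-2)²) = 5888/7961 - (16 + 4) = 5888/7961 - 1*20 = 5888/7961 - 20 = -153332/7961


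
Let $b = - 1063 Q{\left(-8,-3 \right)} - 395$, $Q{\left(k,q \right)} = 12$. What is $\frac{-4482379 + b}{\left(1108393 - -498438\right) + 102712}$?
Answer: $- \frac{4495530}{1709543} \approx -2.6297$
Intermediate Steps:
$b = -13151$ ($b = \left(-1063\right) 12 - 395 = -12756 - 395 = -13151$)
$\frac{-4482379 + b}{\left(1108393 - -498438\right) + 102712} = \frac{-4482379 - 13151}{\left(1108393 - -498438\right) + 102712} = - \frac{4495530}{\left(1108393 + 498438\right) + 102712} = - \frac{4495530}{1606831 + 102712} = - \frac{4495530}{1709543}$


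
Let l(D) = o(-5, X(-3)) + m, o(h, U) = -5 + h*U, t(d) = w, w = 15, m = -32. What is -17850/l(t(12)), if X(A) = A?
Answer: 8925/11 ≈ 811.36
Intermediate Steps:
t(d) = 15
o(h, U) = -5 + U*h
l(D) = -22 (l(D) = (-5 - 3*(-5)) - 32 = (-5 + 15) - 32 = 10 - 32 = -22)
-17850/l(t(12)) = -17850/(-22) = -17850*(-1/22) = 8925/11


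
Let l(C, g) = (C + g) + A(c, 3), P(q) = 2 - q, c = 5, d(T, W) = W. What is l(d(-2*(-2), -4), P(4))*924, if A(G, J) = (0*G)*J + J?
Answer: -2772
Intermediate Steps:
A(G, J) = J (A(G, J) = 0*J + J = 0 + J = J)
l(C, g) = 3 + C + g (l(C, g) = (C + g) + 3 = 3 + C + g)
l(d(-2*(-2), -4), P(4))*924 = (3 - 4 + (2 - 1*4))*924 = (3 - 4 + (2 - 4))*924 = (3 - 4 - 2)*924 = -3*924 = -2772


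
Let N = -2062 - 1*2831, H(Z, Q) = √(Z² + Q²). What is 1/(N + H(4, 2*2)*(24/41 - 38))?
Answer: -8225133/40170274777 + 251576*√2/40170274777 ≈ -0.00019590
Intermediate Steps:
H(Z, Q) = √(Q² + Z²)
N = -4893 (N = -2062 - 2831 = -4893)
1/(N + H(4, 2*2)*(24/41 - 38)) = 1/(-4893 + √((2*2)² + 4²)*(24/41 - 38)) = 1/(-4893 + √(4² + 16)*(24*(1/41) - 38)) = 1/(-4893 + √(16 + 16)*(24/41 - 38)) = 1/(-4893 + √32*(-1534/41)) = 1/(-4893 + (4*√2)*(-1534/41)) = 1/(-4893 - 6136*√2/41)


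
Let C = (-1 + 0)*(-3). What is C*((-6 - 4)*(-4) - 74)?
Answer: -102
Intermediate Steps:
C = 3 (C = -1*(-3) = 3)
C*((-6 - 4)*(-4) - 74) = 3*((-6 - 4)*(-4) - 74) = 3*(-10*(-4) - 74) = 3*(40 - 74) = 3*(-34) = -102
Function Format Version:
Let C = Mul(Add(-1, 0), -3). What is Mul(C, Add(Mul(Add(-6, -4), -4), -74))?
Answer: -102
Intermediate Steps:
C = 3 (C = Mul(-1, -3) = 3)
Mul(C, Add(Mul(Add(-6, -4), -4), -74)) = Mul(3, Add(Mul(Add(-6, -4), -4), -74)) = Mul(3, Add(Mul(-10, -4), -74)) = Mul(3, Add(40, -74)) = Mul(3, -34) = -102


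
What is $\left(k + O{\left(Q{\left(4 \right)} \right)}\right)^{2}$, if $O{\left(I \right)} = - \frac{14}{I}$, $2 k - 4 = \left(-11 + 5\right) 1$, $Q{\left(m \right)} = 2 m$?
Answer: $\frac{121}{16} \approx 7.5625$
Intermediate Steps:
$k = -1$ ($k = 2 + \frac{\left(-11 + 5\right) 1}{2} = 2 + \frac{\left(-6\right) 1}{2} = 2 + \frac{1}{2} \left(-6\right) = 2 - 3 = -1$)
$\left(k + O{\left(Q{\left(4 \right)} \right)}\right)^{2} = \left(-1 - \frac{14}{2 \cdot 4}\right)^{2} = \left(-1 - \frac{14}{8}\right)^{2} = \left(-1 - \frac{7}{4}\right)^{2} = \left(- \frac{11}{4}\right)^{2} = \frac{121}{16}$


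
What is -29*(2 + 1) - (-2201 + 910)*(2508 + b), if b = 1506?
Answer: 5181987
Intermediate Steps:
-29*(2 + 1) - (-2201 + 910)*(2508 + b) = -29*(2 + 1) - (-2201 + 910)*(2508 + 1506) = -29*3 - (-1291)*4014 = -87 - 1*(-5182074) = -87 + 5182074 = 5181987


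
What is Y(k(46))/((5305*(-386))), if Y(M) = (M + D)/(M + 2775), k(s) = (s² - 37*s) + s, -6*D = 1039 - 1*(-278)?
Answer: -481/13248813100 ≈ -3.6305e-8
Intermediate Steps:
D = -439/2 (D = -(1039 - 1*(-278))/6 = -(1039 + 278)/6 = -⅙*1317 = -439/2 ≈ -219.50)
k(s) = s² - 36*s
Y(M) = (-439/2 + M)/(2775 + M) (Y(M) = (M - 439/2)/(M + 2775) = (-439/2 + M)/(2775 + M))
Y(k(46))/((5305*(-386))) = ((-439/2 + 46*(-36 + 46))/(2775 + 46*(-36 + 46)))/((5305*(-386))) = ((-439/2 + 46*10)/(2775 + 46*10))/(-2047730) = ((-439/2 + 460)/(2775 + 460))*(-1/2047730) = ((481/2)/3235)*(-1/2047730) = ((1/3235)*(481/2))*(-1/2047730) = (481/6470)*(-1/2047730) = -481/13248813100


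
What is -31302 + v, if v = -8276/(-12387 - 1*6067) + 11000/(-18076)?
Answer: -1305200315154/41696813 ≈ -31302.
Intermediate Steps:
v = -6674628/41696813 (v = -8276/(-12387 - 6067) + 11000*(-1/18076) = -8276/(-18454) - 2750/4519 = -8276*(-1/18454) - 2750/4519 = 4138/9227 - 2750/4519 = -6674628/41696813 ≈ -0.16008)
-31302 + v = -31302 - 6674628/41696813 = -1305200315154/41696813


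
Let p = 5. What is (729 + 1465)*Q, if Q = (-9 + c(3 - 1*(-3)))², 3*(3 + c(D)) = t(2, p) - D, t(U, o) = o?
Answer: 3003586/9 ≈ 3.3373e+5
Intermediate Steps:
c(D) = -4/3 - D/3 (c(D) = -3 + (5 - D)/3 = -3 + (5/3 - D/3) = -4/3 - D/3)
Q = 1369/9 (Q = (-9 + (-4/3 - (3 - 1*(-3))/3))² = (-9 + (-4/3 - (3 + 3)/3))² = (-9 + (-4/3 - ⅓*6))² = (-9 + (-4/3 - 2))² = (-9 - 10/3)² = (-37/3)² = 1369/9 ≈ 152.11)
(729 + 1465)*Q = (729 + 1465)*(1369/9) = 2194*(1369/9) = 3003586/9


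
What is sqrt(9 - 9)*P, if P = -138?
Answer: 0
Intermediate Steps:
sqrt(9 - 9)*P = sqrt(9 - 9)*(-138) = sqrt(0)*(-138) = 0*(-138) = 0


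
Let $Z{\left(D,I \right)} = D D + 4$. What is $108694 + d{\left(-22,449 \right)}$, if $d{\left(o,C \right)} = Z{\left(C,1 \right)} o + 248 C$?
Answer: $-4215264$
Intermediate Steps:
$Z{\left(D,I \right)} = 4 + D^{2}$ ($Z{\left(D,I \right)} = D^{2} + 4 = 4 + D^{2}$)
$d{\left(o,C \right)} = 248 C + o \left(4 + C^{2}\right)$ ($d{\left(o,C \right)} = \left(4 + C^{2}\right) o + 248 C = o \left(4 + C^{2}\right) + 248 C = 248 C + o \left(4 + C^{2}\right)$)
$108694 + d{\left(-22,449 \right)} = 108694 + \left(248 \cdot 449 - 22 \left(4 + 449^{2}\right)\right) = 108694 + \left(111352 - 22 \left(4 + 201601\right)\right) = 108694 + \left(111352 - 4435310\right) = 108694 - 4323958 = -4215264$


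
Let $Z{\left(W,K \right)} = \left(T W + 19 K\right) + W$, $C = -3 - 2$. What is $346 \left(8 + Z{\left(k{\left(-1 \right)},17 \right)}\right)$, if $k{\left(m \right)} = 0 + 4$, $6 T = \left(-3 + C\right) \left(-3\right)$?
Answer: $121446$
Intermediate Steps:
$C = -5$ ($C = -3 - 2 = -5$)
$T = 4$ ($T = \frac{\left(-3 - 5\right) \left(-3\right)}{6} = \frac{\left(-8\right) \left(-3\right)}{6} = \frac{1}{6} \cdot 24 = 4$)
$k{\left(m \right)} = 4$
$Z{\left(W,K \right)} = 5 W + 19 K$ ($Z{\left(W,K \right)} = \left(4 W + 19 K\right) + W = 5 W + 19 K$)
$346 \left(8 + Z{\left(k{\left(-1 \right)},17 \right)}\right) = 346 \left(8 + \left(5 \cdot 4 + 19 \cdot 17\right)\right) = 346 \left(8 + \left(20 + 323\right)\right) = 346 \left(8 + 343\right) = 346 \cdot 351 = 121446$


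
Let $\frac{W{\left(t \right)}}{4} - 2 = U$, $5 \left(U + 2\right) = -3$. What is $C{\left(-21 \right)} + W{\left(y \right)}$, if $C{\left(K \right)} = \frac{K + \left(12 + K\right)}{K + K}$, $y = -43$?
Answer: $- \frac{59}{35} \approx -1.6857$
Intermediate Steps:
$C{\left(K \right)} = \frac{12 + 2 K}{2 K}$
$U = - \frac{13}{5}$ ($U = -2 + \frac{1}{5} \left(-3\right) = -2 - \frac{3}{5} = - \frac{13}{5} \approx -2.6$)
$W{\left(t \right)} = - \frac{12}{5}$ ($W{\left(t \right)} = 8 + 4 \left(- \frac{13}{5}\right) = 8 - \frac{52}{5} = - \frac{12}{5}$)
$C{\left(-21 \right)} + W{\left(y \right)} = \frac{6 - 21}{-21} - \frac{12}{5} = \left(- \frac{1}{21}\right) \left(-15\right) - \frac{12}{5} = \frac{5}{7} - \frac{12}{5} = - \frac{59}{35}$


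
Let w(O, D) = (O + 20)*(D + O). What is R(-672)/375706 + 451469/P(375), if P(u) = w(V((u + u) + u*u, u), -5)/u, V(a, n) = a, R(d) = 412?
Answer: 1436856542731/150199828462438 ≈ 0.0095663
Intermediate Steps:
w(O, D) = (20 + O)*(D + O)
P(u) = (-100 + (u**2 + 2*u)**2 + 15*u**2 + 30*u)/u (P(u) = (((u + u) + u*u)**2 + 20*(-5) + 20*((u + u) + u*u) - 5*((u + u) + u*u))/u = ((2*u + u**2)**2 - 100 + 20*(2*u + u**2) - 5*(2*u + u**2))/u = ((u**2 + 2*u)**2 - 100 + 20*(u**2 + 2*u) - 5*(u**2 + 2*u))/u = ((u**2 + 2*u)**2 - 100 + (20*u**2 + 40*u) + (-10*u - 5*u**2))/u = (-100 + (u**2 + 2*u)**2 + 15*u**2 + 30*u)/u)
R(-672)/375706 + 451469/P(375) = 412/375706 + 451469/(30 - 100/375 + 15*375 + 375*(2 + 375)**2) = 412*(1/375706) + 451469/(30 - 100*1/375 + 5625 + 375*377**2) = 206/187853 + 451469/(30 - 4/15 + 5625 + 375*142129) = 206/187853 + 451469/(30 - 4/15 + 5625 + 53298375) = 206/187853 + 451469/(799560446/15) = 206/187853 + 451469*(15/799560446) = 206/187853 + 6772035/799560446 = 1436856542731/150199828462438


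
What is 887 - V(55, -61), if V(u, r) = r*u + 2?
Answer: 4240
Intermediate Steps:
V(u, r) = 2 + r*u
887 - V(55, -61) = 887 - (2 - 61*55) = 887 - (2 - 3355) = 887 - 1*(-3353) = 887 + 3353 = 4240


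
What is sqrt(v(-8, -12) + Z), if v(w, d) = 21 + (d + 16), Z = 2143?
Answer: 2*sqrt(542) ≈ 46.562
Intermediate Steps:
v(w, d) = 37 + d (v(w, d) = 21 + (16 + d) = 37 + d)
sqrt(v(-8, -12) + Z) = sqrt((37 - 12) + 2143) = sqrt(25 + 2143) = sqrt(2168) = 2*sqrt(542)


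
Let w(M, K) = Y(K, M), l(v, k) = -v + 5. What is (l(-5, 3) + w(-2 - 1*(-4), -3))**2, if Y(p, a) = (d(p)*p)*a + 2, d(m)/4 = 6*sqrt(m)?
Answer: -62064 - 3456*I*sqrt(3) ≈ -62064.0 - 5986.0*I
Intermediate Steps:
d(m) = 24*sqrt(m) (d(m) = 4*(6*sqrt(m)) = 24*sqrt(m))
l(v, k) = 5 - v
Y(p, a) = 2 + 24*a*p**(3/2) (Y(p, a) = ((24*sqrt(p))*p)*a + 2 = (24*p**(3/2))*a + 2 = 24*a*p**(3/2) + 2 = 2 + 24*a*p**(3/2))
w(M, K) = 2 + 24*M*K**(3/2)
(l(-5, 3) + w(-2 - 1*(-4), -3))**2 = ((5 - 1*(-5)) + (2 + 24*(-2 - 1*(-4))*(-3)**(3/2)))**2 = ((5 + 5) + (2 + 24*(-2 + 4)*(-3*I*sqrt(3))))**2 = (10 + (2 + 24*2*(-3*I*sqrt(3))))**2 = (10 + (2 - 144*I*sqrt(3)))**2 = (12 - 144*I*sqrt(3))**2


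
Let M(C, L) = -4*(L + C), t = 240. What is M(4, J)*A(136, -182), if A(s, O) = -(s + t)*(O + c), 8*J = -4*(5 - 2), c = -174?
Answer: -1338560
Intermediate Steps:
J = -3/2 (J = (-4*(5 - 2))/8 = (-4*3)/8 = (⅛)*(-12) = -3/2 ≈ -1.5000)
M(C, L) = -4*C - 4*L (M(C, L) = -4*(C + L) = -4*C - 4*L)
A(s, O) = -(-174 + O)*(240 + s) (A(s, O) = -(s + 240)*(O - 174) = -(240 + s)*(-174 + O) = -(-174 + O)*(240 + s))
M(4, J)*A(136, -182) = (-4*4 - 4*(-3/2))*(41760 - 240*(-182) + 174*136 - 1*(-182)*136) = (-16 + 6)*(41760 + 43680 + 23664 + 24752) = -10*133856 = -1338560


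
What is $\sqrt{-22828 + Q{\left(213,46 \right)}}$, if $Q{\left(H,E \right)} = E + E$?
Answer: $28 i \sqrt{29} \approx 150.78 i$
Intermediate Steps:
$Q{\left(H,E \right)} = 2 E$
$\sqrt{-22828 + Q{\left(213,46 \right)}} = \sqrt{-22828 + 2 \cdot 46} = \sqrt{-22828 + 92} = \sqrt{-22736} = 28 i \sqrt{29}$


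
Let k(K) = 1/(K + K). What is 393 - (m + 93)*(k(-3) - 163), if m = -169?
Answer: -36023/3 ≈ -12008.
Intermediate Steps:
k(K) = 1/(2*K)
393 - (m + 93)*(k(-3) - 163) = 393 - (-169 + 93)*((1/2)/(-3) - 163) = 393 - (-76)*((1/2)*(-1/3) - 163) = 393 - (-76)*(-1/6 - 163) = 393 - (-76)*(-979)/6 = 393 - 1*37202/3 = 393 - 37202/3 = -36023/3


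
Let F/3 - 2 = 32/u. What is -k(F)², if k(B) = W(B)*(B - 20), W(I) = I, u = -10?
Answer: -4511376/625 ≈ -7218.2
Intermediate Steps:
F = -18/5 (F = 6 + 3*(32/(-10)) = 6 + 3*(32*(-⅒)) = 6 + 3*(-16/5) = 6 - 48/5 = -18/5 ≈ -3.6000)
k(B) = B*(-20 + B) (k(B) = B*(B - 20) = B*(-20 + B))
-k(F)² = -(-18*(-20 - 18/5)/5)² = -(-18/5*(-118/5))² = -(2124/25)² = -1*4511376/625 = -4511376/625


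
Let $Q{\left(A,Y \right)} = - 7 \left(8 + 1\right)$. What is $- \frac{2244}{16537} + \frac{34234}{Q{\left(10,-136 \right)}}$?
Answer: $- \frac{566269030}{1041831} \approx -543.53$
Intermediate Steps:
$Q{\left(A,Y \right)} = -63$ ($Q{\left(A,Y \right)} = \left(-7\right) 9 = -63$)
$- \frac{2244}{16537} + \frac{34234}{Q{\left(10,-136 \right)}} = - \frac{2244}{16537} + \frac{34234}{-63} = \left(-2244\right) \frac{1}{16537} + 34234 \left(- \frac{1}{63}\right) = - \frac{2244}{16537} - \frac{34234}{63} = - \frac{566269030}{1041831}$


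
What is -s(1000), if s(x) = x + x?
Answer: -2000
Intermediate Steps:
s(x) = 2*x
-s(1000) = -2*1000 = -1*2000 = -2000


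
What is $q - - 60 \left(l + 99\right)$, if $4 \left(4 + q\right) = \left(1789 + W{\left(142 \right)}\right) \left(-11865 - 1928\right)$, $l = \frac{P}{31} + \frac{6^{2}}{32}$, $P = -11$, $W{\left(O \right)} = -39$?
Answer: $- \frac{186882114}{31} \approx -6.0285 \cdot 10^{6}$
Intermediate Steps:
$l = \frac{191}{248}$ ($l = - \frac{11}{31} + \frac{6^{2}}{32} = \left(-11\right) \frac{1}{31} + 36 \cdot \frac{1}{32} = - \frac{11}{31} + \frac{9}{8} = \frac{191}{248} \approx 0.77016$)
$q = - \frac{12068883}{2}$ ($q = -4 + \frac{\left(1789 - 39\right) \left(-11865 - 1928\right)}{4} = -4 + \frac{1750 \left(-13793\right)}{4} = -4 + \frac{1}{4} \left(-24137750\right) = -4 - \frac{12068875}{2} = - \frac{12068883}{2} \approx -6.0344 \cdot 10^{6}$)
$q - - 60 \left(l + 99\right) = - \frac{12068883}{2} - - 60 \left(\frac{191}{248} + 99\right) = - \frac{12068883}{2} - \left(-60\right) \frac{24743}{248} = - \frac{12068883}{2} - - \frac{371145}{62} = - \frac{12068883}{2} + \frac{371145}{62} = - \frac{186882114}{31}$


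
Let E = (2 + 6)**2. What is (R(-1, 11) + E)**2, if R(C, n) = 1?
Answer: 4225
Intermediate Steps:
E = 64 (E = 8**2 = 64)
(R(-1, 11) + E)**2 = (1 + 64)**2 = 65**2 = 4225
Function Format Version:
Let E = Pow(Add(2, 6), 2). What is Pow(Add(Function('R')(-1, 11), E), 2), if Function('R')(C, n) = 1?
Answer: 4225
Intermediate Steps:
E = 64 (E = Pow(8, 2) = 64)
Pow(Add(Function('R')(-1, 11), E), 2) = Pow(Add(1, 64), 2) = Pow(65, 2) = 4225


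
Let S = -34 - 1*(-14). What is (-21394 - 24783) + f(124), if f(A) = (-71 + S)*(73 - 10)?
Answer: -51910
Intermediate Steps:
S = -20 (S = -34 + 14 = -20)
f(A) = -5733 (f(A) = (-71 - 20)*(73 - 10) = -91*63 = -5733)
(-21394 - 24783) + f(124) = (-21394 - 24783) - 5733 = -46177 - 5733 = -51910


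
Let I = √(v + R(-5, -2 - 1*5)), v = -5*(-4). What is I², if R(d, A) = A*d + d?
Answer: 50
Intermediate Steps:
R(d, A) = d + A*d
v = 20
I = 5*√2 (I = √(20 - 5*(1 + (-2 - 1*5))) = √(20 - 5*(1 + (-2 - 5))) = √(20 - 5*(1 - 7)) = √(20 - 5*(-6)) = √(20 + 30) = √50 = 5*√2 ≈ 7.0711)
I² = (5*√2)² = 50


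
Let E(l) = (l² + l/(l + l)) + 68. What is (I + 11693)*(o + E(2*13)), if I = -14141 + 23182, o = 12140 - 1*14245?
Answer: -28208607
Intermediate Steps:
o = -2105 (o = 12140 - 14245 = -2105)
I = 9041
E(l) = 137/2 + l² (E(l) = (l² + l/((2*l))) + 68 = (l² + (1/(2*l))*l) + 68 = (l² + ½) + 68 = (½ + l²) + 68 = 137/2 + l²)
(I + 11693)*(o + E(2*13)) = (9041 + 11693)*(-2105 + (137/2 + (2*13)²)) = 20734*(-2105 + (137/2 + 26²)) = 20734*(-2105 + (137/2 + 676)) = 20734*(-2105 + 1489/2) = 20734*(-2721/2) = -28208607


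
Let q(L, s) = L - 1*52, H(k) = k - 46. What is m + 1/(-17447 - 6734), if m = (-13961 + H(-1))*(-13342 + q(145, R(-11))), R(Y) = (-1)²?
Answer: 4487799958551/24181 ≈ 1.8559e+8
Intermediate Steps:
R(Y) = 1
H(k) = -46 + k
q(L, s) = -52 + L (q(L, s) = L - 52 = -52 + L)
m = 185591992 (m = (-13961 + (-46 - 1))*(-13342 + (-52 + 145)) = (-13961 - 47)*(-13342 + 93) = -14008*(-13249) = 185591992)
m + 1/(-17447 - 6734) = 185591992 + 1/(-17447 - 6734) = 185591992 + 1/(-24181) = 185591992 - 1/24181 = 4487799958551/24181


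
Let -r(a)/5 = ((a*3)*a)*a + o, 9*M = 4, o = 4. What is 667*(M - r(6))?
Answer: 19572448/9 ≈ 2.1747e+6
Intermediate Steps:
M = 4/9 (M = (1/9)*4 = 4/9 ≈ 0.44444)
r(a) = -20 - 15*a**3 (r(a) = -5*(((a*3)*a)*a + 4) = -5*(((3*a)*a)*a + 4) = -5*((3*a**2)*a + 4) = -5*(3*a**3 + 4) = -5*(4 + 3*a**3) = -20 - 15*a**3)
667*(M - r(6)) = 667*(4/9 - (-20 - 15*6**3)) = 667*(4/9 - (-20 - 15*216)) = 667*(4/9 - (-20 - 3240)) = 667*(4/9 - 1*(-3260)) = 667*(4/9 + 3260) = 667*(29344/9) = 19572448/9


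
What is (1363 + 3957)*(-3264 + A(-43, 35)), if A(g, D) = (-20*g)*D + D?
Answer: 142953720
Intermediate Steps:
A(g, D) = D - 20*D*g (A(g, D) = -20*D*g + D = D - 20*D*g)
(1363 + 3957)*(-3264 + A(-43, 35)) = (1363 + 3957)*(-3264 + 35*(1 - 20*(-43))) = 5320*(-3264 + 35*(1 + 860)) = 5320*(-3264 + 35*861) = 5320*(-3264 + 30135) = 5320*26871 = 142953720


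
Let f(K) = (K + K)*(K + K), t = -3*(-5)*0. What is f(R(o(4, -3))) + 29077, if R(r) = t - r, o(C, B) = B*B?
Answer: 29401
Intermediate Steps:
t = 0 (t = 15*0 = 0)
o(C, B) = B**2
R(r) = -r (R(r) = 0 - r = -r)
f(K) = 4*K**2 (f(K) = (2*K)*(2*K) = 4*K**2)
f(R(o(4, -3))) + 29077 = 4*(-1*(-3)**2)**2 + 29077 = 4*(-1*9)**2 + 29077 = 4*(-9)**2 + 29077 = 4*81 + 29077 = 324 + 29077 = 29401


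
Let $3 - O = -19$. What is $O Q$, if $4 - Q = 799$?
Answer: $-17490$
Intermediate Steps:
$O = 22$ ($O = 3 - -19 = 3 + 19 = 22$)
$Q = -795$ ($Q = 4 - 799 = -795$)
$O Q = 22 \left(-795\right) = -17490$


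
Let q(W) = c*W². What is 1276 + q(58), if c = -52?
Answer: -173652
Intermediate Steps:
q(W) = -52*W²
1276 + q(58) = 1276 - 52*58² = 1276 - 52*3364 = 1276 - 174928 = -173652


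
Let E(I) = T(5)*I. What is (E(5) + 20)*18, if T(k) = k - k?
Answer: 360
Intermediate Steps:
T(k) = 0
E(I) = 0 (E(I) = 0*I = 0)
(E(5) + 20)*18 = (0 + 20)*18 = 20*18 = 360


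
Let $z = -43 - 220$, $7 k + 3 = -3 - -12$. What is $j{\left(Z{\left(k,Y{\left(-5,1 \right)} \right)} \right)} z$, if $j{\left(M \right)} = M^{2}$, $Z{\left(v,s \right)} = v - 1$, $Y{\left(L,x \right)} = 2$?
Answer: $- \frac{263}{49} \approx -5.3673$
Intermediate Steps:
$k = \frac{6}{7}$ ($k = - \frac{3}{7} + \frac{-3 - -12}{7} = - \frac{3}{7} + \frac{-3 + 12}{7} = - \frac{3}{7} + \frac{1}{7} \cdot 9 = - \frac{3}{7} + \frac{9}{7} = \frac{6}{7} \approx 0.85714$)
$Z{\left(v,s \right)} = -1 + v$ ($Z{\left(v,s \right)} = v - 1 = -1 + v$)
$z = -263$ ($z = -43 - 220 = -263$)
$j{\left(Z{\left(k,Y{\left(-5,1 \right)} \right)} \right)} z = \left(-1 + \frac{6}{7}\right)^{2} \left(-263\right) = \left(- \frac{1}{7}\right)^{2} \left(-263\right) = \frac{1}{49} \left(-263\right) = - \frac{263}{49}$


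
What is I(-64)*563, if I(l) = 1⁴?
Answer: 563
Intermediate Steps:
I(l) = 1
I(-64)*563 = 1*563 = 563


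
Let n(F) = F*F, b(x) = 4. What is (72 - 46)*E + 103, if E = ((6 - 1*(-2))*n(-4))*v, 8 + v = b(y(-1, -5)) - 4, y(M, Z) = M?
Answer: -26521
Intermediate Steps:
v = -8 (v = -8 + (4 - 4) = -8 + 0 = -8)
n(F) = F²
E = -1024 (E = ((6 - 1*(-2))*(-4)²)*(-8) = ((6 + 2)*16)*(-8) = (8*16)*(-8) = 128*(-8) = -1024)
(72 - 46)*E + 103 = (72 - 46)*(-1024) + 103 = 26*(-1024) + 103 = -26624 + 103 = -26521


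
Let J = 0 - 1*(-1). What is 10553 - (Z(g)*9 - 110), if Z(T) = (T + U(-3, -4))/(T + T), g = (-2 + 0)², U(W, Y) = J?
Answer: 85259/8 ≈ 10657.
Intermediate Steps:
J = 1 (J = 0 + 1 = 1)
U(W, Y) = 1
g = 4 (g = (-2)² = 4)
Z(T) = (1 + T)/(2*T) (Z(T) = (T + 1)/(T + T) = (1 + T)/((2*T)) = (1 + T)*(1/(2*T)) = (1 + T)/(2*T))
10553 - (Z(g)*9 - 110) = 10553 - (((½)*(1 + 4)/4)*9 - 110) = 10553 - (((½)*(¼)*5)*9 - 110) = 10553 - ((5/8)*9 - 110) = 10553 - (45/8 - 110) = 10553 - 1*(-835/8) = 10553 + 835/8 = 85259/8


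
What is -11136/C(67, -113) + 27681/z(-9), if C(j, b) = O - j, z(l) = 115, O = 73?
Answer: -185759/115 ≈ -1615.3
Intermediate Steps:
C(j, b) = 73 - j
-11136/C(67, -113) + 27681/z(-9) = -11136/(73 - 1*67) + 27681/115 = -11136/(73 - 67) + 27681*(1/115) = -11136/6 + 27681/115 = -11136*⅙ + 27681/115 = -1856 + 27681/115 = -185759/115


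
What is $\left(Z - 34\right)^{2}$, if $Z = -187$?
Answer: $48841$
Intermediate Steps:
$\left(Z - 34\right)^{2} = \left(-187 - 34\right)^{2} = \left(-221\right)^{2} = 48841$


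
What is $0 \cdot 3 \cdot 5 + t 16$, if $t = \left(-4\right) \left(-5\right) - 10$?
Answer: $160$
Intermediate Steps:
$t = 10$ ($t = 20 - 10 = 10$)
$0 \cdot 3 \cdot 5 + t 16 = 0 \cdot 3 \cdot 5 + 10 \cdot 16 = 0 \cdot 5 + 160 = 0 + 160 = 160$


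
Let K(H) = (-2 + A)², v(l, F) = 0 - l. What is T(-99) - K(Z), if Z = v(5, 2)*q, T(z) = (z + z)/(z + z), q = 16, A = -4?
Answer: -35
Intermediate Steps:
v(l, F) = -l
T(z) = 1 (T(z) = (2*z)/((2*z)) = (2*z)*(1/(2*z)) = 1)
Z = -80 (Z = -1*5*16 = -5*16 = -80)
K(H) = 36 (K(H) = (-2 - 4)² = (-6)² = 36)
T(-99) - K(Z) = 1 - 1*36 = 1 - 36 = -35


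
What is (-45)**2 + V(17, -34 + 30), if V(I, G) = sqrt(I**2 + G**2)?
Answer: 2025 + sqrt(305) ≈ 2042.5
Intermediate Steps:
V(I, G) = sqrt(G**2 + I**2)
(-45)**2 + V(17, -34 + 30) = (-45)**2 + sqrt((-34 + 30)**2 + 17**2) = 2025 + sqrt((-4)**2 + 289) = 2025 + sqrt(16 + 289) = 2025 + sqrt(305)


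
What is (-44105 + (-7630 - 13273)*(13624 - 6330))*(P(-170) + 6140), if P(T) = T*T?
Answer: -5343970968480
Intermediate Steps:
P(T) = T²
(-44105 + (-7630 - 13273)*(13624 - 6330))*(P(-170) + 6140) = (-44105 + (-7630 - 13273)*(13624 - 6330))*((-170)² + 6140) = (-44105 - 20903*7294)*(28900 + 6140) = (-44105 - 152466482)*35040 = -152510587*35040 = -5343970968480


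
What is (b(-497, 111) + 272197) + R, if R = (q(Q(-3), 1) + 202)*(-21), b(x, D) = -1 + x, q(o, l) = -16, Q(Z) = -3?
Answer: 267793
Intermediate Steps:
R = -3906 (R = (-16 + 202)*(-21) = 186*(-21) = -3906)
(b(-497, 111) + 272197) + R = ((-1 - 497) + 272197) - 3906 = (-498 + 272197) - 3906 = 271699 - 3906 = 267793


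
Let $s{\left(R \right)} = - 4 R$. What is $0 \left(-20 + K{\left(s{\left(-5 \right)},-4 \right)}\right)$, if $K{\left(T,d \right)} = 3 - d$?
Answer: $0$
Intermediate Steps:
$0 \left(-20 + K{\left(s{\left(-5 \right)},-4 \right)}\right) = 0 \left(-20 + \left(3 - -4\right)\right) = 0 \left(-20 + \left(3 + 4\right)\right) = 0 \left(-20 + 7\right) = 0 \left(-13\right) = 0$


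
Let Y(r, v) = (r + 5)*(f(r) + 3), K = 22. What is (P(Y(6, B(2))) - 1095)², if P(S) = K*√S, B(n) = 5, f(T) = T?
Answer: 1246941 - 144540*√11 ≈ 7.6756e+5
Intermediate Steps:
Y(r, v) = (3 + r)*(5 + r) (Y(r, v) = (r + 5)*(r + 3) = (5 + r)*(3 + r) = (3 + r)*(5 + r))
P(S) = 22*√S
(P(Y(6, B(2))) - 1095)² = (22*√(15 + 6² + 8*6) - 1095)² = (22*√(15 + 36 + 48) - 1095)² = (22*√99 - 1095)² = (22*(3*√11) - 1095)² = (66*√11 - 1095)² = (-1095 + 66*√11)²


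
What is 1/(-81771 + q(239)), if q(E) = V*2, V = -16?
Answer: -1/81803 ≈ -1.2224e-5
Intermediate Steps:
q(E) = -32 (q(E) = -16*2 = -32)
1/(-81771 + q(239)) = 1/(-81771 - 32) = 1/(-81803) = -1/81803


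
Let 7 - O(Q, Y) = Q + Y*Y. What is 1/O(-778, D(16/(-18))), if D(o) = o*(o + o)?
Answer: 6561/5134001 ≈ 0.0012779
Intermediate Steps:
D(o) = 2*o² (D(o) = o*(2*o) = 2*o²)
O(Q, Y) = 7 - Q - Y² (O(Q, Y) = 7 - (Q + Y*Y) = 7 - (Q + Y²) = 7 + (-Q - Y²) = 7 - Q - Y²)
1/O(-778, D(16/(-18))) = 1/(7 - 1*(-778) - (2*(16/(-18))²)²) = 1/(7 + 778 - (2*(16*(-1/18))²)²) = 1/(7 + 778 - (2*(-8/9)²)²) = 1/(7 + 778 - (2*(64/81))²) = 1/(7 + 778 - (128/81)²) = 1/(7 + 778 - 1*16384/6561) = 1/(7 + 778 - 16384/6561) = 1/(5134001/6561) = 6561/5134001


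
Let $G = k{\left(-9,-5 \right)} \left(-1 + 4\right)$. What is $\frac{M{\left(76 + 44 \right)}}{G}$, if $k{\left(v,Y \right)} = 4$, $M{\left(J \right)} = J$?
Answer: $10$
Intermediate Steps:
$G = 12$ ($G = 4 \left(-1 + 4\right) = 4 \cdot 3 = 12$)
$\frac{M{\left(76 + 44 \right)}}{G} = \frac{76 + 44}{12} = 120 \cdot \frac{1}{12} = 10$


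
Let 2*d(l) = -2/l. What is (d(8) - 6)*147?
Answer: -7203/8 ≈ -900.38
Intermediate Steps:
d(l) = -1/l (d(l) = (-2/l)/2 = -1/l)
(d(8) - 6)*147 = (-1/8 - 6)*147 = (-1*⅛ - 6)*147 = (-⅛ - 6)*147 = -49/8*147 = -7203/8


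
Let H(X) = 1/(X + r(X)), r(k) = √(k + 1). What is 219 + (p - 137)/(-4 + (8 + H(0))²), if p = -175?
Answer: 16551/77 ≈ 214.95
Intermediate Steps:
r(k) = √(1 + k)
H(X) = 1/(X + √(1 + X))
219 + (p - 137)/(-4 + (8 + H(0))²) = 219 + (-175 - 137)/(-4 + (8 + 1/(0 + √(1 + 0)))²) = 219 - 312/(-4 + (8 + 1/(0 + √1))²) = 219 - 312/(-4 + (8 + 1/(0 + 1))²) = 219 - 312/(-4 + (8 + 1/1)²) = 219 - 312/(-4 + (8 + 1)²) = 219 - 312/(-4 + 9²) = 219 - 312/(-4 + 81) = 219 - 312/77 = 16551/77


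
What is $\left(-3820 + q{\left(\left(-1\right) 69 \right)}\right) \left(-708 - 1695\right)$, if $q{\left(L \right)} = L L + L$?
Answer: $-2095416$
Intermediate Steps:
$q{\left(L \right)} = L + L^{2}$ ($q{\left(L \right)} = L^{2} + L = L + L^{2}$)
$\left(-3820 + q{\left(\left(-1\right) 69 \right)}\right) \left(-708 - 1695\right) = \left(-3820 + \left(-1\right) 69 \left(1 - 69\right)\right) \left(-708 - 1695\right) = \left(-3820 - 69 \left(1 - 69\right)\right) \left(-2403\right) = \left(-3820 - -4692\right) \left(-2403\right) = \left(-3820 + 4692\right) \left(-2403\right) = 872 \left(-2403\right) = -2095416$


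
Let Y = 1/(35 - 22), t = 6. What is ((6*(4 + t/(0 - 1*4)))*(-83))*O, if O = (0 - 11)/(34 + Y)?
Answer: 178035/443 ≈ 401.88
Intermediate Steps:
Y = 1/13 ≈ 0.076923
O = -143/443 (O = (0 - 11)/(34 + 1/13) = -11/443/13 = -11*13/443 = -143/443 ≈ -0.32280)
((6*(4 + t/(0 - 1*4)))*(-83))*O = ((6*(4 + 6/(0 - 1*4)))*(-83))*(-143/443) = ((6*(4 + 6/(0 - 4)))*(-83))*(-143/443) = ((6*(4 + 6/(-4)))*(-83))*(-143/443) = ((6*(4 + 6*(-1/4)))*(-83))*(-143/443) = ((6*(4 - 3/2))*(-83))*(-143/443) = ((6*(5/2))*(-83))*(-143/443) = (15*(-83))*(-143/443) = -1245*(-143/443) = 178035/443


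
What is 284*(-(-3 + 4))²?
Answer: 284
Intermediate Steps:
284*(-(-3 + 4))² = 284*(-1*1)² = 284*(-1)² = 284*1 = 284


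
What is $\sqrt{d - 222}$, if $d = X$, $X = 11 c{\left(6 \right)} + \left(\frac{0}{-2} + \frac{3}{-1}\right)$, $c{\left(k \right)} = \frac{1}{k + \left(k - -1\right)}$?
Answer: $\frac{i \sqrt{37882}}{13} \approx 14.972 i$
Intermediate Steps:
$c{\left(k \right)} = \frac{1}{1 + 2 k}$ ($c{\left(k \right)} = \frac{1}{k + \left(k + 1\right)} = \frac{1}{k + \left(1 + k\right)} = \frac{1}{1 + 2 k}$)
$X = - \frac{28}{13}$ ($X = \frac{11}{1 + 2 \cdot 6} + \left(\frac{0}{-2} + \frac{3}{-1}\right) = \frac{11}{1 + 12} + \left(0 \left(- \frac{1}{2}\right) + 3 \left(-1\right)\right) = \frac{11}{13} + \left(0 - 3\right) = 11 \cdot \frac{1}{13} - 3 = \frac{11}{13} - 3 = - \frac{28}{13} \approx -2.1538$)
$d = - \frac{28}{13} \approx -2.1538$
$\sqrt{d - 222} = \sqrt{- \frac{28}{13} - 222} = \sqrt{- \frac{2914}{13}} = \frac{i \sqrt{37882}}{13}$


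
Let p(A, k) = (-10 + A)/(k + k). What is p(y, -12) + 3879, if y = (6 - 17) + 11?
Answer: 46553/12 ≈ 3879.4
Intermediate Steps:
y = 0 (y = -11 + 11 = 0)
p(A, k) = (-10 + A)/(2*k) (p(A, k) = (-10 + A)/((2*k)) = (-10 + A)*(1/(2*k)) = (-10 + A)/(2*k))
p(y, -12) + 3879 = (1/2)*(-10 + 0)/(-12) + 3879 = (1/2)*(-1/12)*(-10) + 3879 = 5/12 + 3879 = 46553/12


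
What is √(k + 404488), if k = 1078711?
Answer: √1483199 ≈ 1217.9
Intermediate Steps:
√(k + 404488) = √(1078711 + 404488) = √1483199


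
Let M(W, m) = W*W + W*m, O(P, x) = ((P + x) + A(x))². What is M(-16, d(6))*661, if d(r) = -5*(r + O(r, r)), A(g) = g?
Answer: 17619616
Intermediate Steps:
O(P, x) = (P + 2*x)² (O(P, x) = ((P + x) + x)² = (P + 2*x)²)
d(r) = -45*r² - 5*r (d(r) = -5*(r + (r + 2*r)²) = -5*(r + (3*r)²) = -5*(r + 9*r²) = -45*r² - 5*r)
M(W, m) = W² + W*m
M(-16, d(6))*661 = -16*(-16 + 5*6*(-1 - 9*6))*661 = -16*(-16 + 5*6*(-1 - 54))*661 = -16*(-16 + 5*6*(-55))*661 = -16*(-16 - 1650)*661 = -16*(-1666)*661 = 26656*661 = 17619616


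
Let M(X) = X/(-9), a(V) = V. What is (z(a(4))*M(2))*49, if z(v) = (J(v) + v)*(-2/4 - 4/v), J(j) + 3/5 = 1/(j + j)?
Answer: 2303/40 ≈ 57.575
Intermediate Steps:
J(j) = -⅗ + 1/(2*j) (J(j) = -⅗ + 1/(j + j) = -⅗ + 1/(2*j))
M(X) = -X/9 (M(X) = X*(-⅑) = -X/9)
z(v) = (-½ - 4/v)*(v + (5 - 6*v)/(10*v)) (z(v) = ((5 - 6*v)/(10*v) + v)*(-2/4 - 4/v) = (v + (5 - 6*v)/(10*v))*(-2*¼ - 4/v) = (v + (5 - 6*v)/(10*v))*(-½ - 4/v) = (-½ - 4/v)*(v + (5 - 6*v)/(10*v)))
(z(a(4))*M(2))*49 = ((-37/10 - 2/4² - ½*4 + (43/20)/4)*(-⅑*2))*49 = ((-37/10 - 2*1/16 - 2 + (43/20)*(¼))*(-2/9))*49 = ((-37/10 - ⅛ - 2 + 43/80)*(-2/9))*49 = -423/80*(-2/9)*49 = (47/40)*49 = 2303/40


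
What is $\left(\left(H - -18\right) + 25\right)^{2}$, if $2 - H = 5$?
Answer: $1600$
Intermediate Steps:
$H = -3$ ($H = 2 - 5 = -3$)
$\left(\left(H - -18\right) + 25\right)^{2} = \left(\left(-3 - -18\right) + 25\right)^{2} = \left(\left(-3 + 18\right) + 25\right)^{2} = \left(15 + 25\right)^{2} = 40^{2} = 1600$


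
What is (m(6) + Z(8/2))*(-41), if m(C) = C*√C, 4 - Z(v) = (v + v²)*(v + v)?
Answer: 6396 - 246*√6 ≈ 5793.4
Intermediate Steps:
Z(v) = 4 - 2*v*(v + v²) (Z(v) = 4 - (v + v²)*(v + v) = 4 - (v + v²)*2*v = 4 - 2*v*(v + v²))
m(C) = C^(3/2)
(m(6) + Z(8/2))*(-41) = (6^(3/2) + (4 - 2*(8/2)² - 2*(8/2)³))*(-41) = (6*√6 + (4 - 2*(8*(½))² - 2*(8*(½))³))*(-41) = (6*√6 + (4 - 2*4² - 2*4³))*(-41) = (6*√6 + (4 - 2*16 - 2*64))*(-41) = (6*√6 + (4 - 32 - 128))*(-41) = (6*√6 - 156)*(-41) = (-156 + 6*√6)*(-41) = 6396 - 246*√6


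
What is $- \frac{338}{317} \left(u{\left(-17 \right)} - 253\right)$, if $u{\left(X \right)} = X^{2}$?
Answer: $- \frac{12168}{317} \approx -38.385$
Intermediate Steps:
$- \frac{338}{317} \left(u{\left(-17 \right)} - 253\right) = - \frac{338}{317} \left(\left(-17\right)^{2} - 253\right) = \left(-338\right) \frac{1}{317} \left(289 - 253\right) = \left(- \frac{338}{317}\right) 36 = - \frac{12168}{317}$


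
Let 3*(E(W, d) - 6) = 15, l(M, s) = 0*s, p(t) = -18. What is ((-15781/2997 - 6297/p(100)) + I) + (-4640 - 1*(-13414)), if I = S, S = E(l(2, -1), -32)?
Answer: 54722629/5994 ≈ 9129.6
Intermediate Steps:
l(M, s) = 0
E(W, d) = 11 (E(W, d) = 6 + (1/3)*15 = 6 + 5 = 11)
S = 11
I = 11
((-15781/2997 - 6297/p(100)) + I) + (-4640 - 1*(-13414)) = ((-15781/2997 - 6297/(-18)) + 11) + (-4640 - 1*(-13414)) = ((-15781*1/2997 - 6297*(-1/18)) + 11) + (-4640 + 13414) = ((-15781/2997 + 2099/6) + 11) + 8774 = (2065339/5994 + 11) + 8774 = 2131273/5994 + 8774 = 54722629/5994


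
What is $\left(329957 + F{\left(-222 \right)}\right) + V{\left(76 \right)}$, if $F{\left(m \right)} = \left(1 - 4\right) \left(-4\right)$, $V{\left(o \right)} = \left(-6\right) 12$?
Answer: $329897$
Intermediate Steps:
$V{\left(o \right)} = -72$
$F{\left(m \right)} = 12$ ($F{\left(m \right)} = \left(-3\right) \left(-4\right) = 12$)
$\left(329957 + F{\left(-222 \right)}\right) + V{\left(76 \right)} = \left(329957 + 12\right) - 72 = 329969 - 72 = 329897$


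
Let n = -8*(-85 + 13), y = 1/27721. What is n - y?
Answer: 15967295/27721 ≈ 576.00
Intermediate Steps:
y = 1/27721 ≈ 3.6074e-5
n = 576 (n = -8*(-72) = 576)
n - y = 576 - 1*1/27721 = 576 - 1/27721 = 15967295/27721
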